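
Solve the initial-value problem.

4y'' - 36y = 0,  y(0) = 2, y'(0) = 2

General solution: y = C₁e^(3x) + C₂e^(-3x)
Applying ICs: C₁ = 4/3, C₂ = 2/3
Particular solution: y = (4/3)e^(3x) + (2/3)e^(-3x)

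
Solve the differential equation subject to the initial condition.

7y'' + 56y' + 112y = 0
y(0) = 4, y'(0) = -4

General solution: y = (C₁ + C₂x)e^(-4x)
Repeated root r = -4
Applying ICs: C₁ = 4, C₂ = 12
Particular solution: y = (4 + 12x)e^(-4x)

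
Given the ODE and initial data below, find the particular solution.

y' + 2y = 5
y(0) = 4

General solution: y = 5/2 + Ce^(-2x)
Applying y(0) = 4: C = 4 - 5/2 = 3/2
Particular solution: y = 5/2 + (3/2)e^(-2x)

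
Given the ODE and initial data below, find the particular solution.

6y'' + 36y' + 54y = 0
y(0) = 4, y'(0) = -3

General solution: y = (C₁ + C₂x)e^(-3x)
Repeated root r = -3
Applying ICs: C₁ = 4, C₂ = 9
Particular solution: y = (4 + 9x)e^(-3x)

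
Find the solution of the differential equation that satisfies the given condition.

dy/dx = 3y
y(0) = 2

General solution: y = Ce^(3x)
Applying IC y(0) = 2:
Particular solution: y = 2e^(3x)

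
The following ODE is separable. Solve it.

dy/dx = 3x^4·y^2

Separating variables and integrating:
-1/y = 3x^5/5 + C

General solution: y^-1 = (-3/5)x^5 + C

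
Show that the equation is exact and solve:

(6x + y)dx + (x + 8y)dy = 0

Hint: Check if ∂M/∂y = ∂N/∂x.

Verify exactness: ∂M/∂y = ∂N/∂x ✓
Find F(x,y) such that ∂F/∂x = M, ∂F/∂y = N
Solution: 3x² + xy + 4y² = C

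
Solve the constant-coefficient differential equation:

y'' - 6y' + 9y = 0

Characteristic equation: r² - 6r + 9 = 0
Factored: (r - 3)² = 0
Repeated root: r = 3
General solution: y = (C₁ + C₂x)e^(3x)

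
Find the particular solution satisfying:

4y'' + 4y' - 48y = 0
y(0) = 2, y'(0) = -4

General solution: y = C₁e^(3x) + C₂e^(-4x)
Applying ICs: C₁ = 4/7, C₂ = 10/7
Particular solution: y = (4/7)e^(3x) + (10/7)e^(-4x)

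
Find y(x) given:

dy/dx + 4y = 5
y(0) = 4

General solution: y = 5/4 + Ce^(-4x)
Applying y(0) = 4: C = 4 - 5/4 = 11/4
Particular solution: y = 5/4 + (11/4)e^(-4x)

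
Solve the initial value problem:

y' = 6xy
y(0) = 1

General solution: y = Ce^(3x²)
Applying IC y(0) = 1:
Particular solution: y = e^(3x²)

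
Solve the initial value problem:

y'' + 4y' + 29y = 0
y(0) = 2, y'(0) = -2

General solution: y = e^(-2x)(C₁cos(5x) + C₂sin(5x))
Complex roots r = -2 ± 5i
Applying ICs: C₁ = 2, C₂ = 2/5
Particular solution: y = e^(-2x)(2cos(5x) + (2/5)sin(5x))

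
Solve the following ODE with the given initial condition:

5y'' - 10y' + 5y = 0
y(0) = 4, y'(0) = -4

General solution: y = (C₁ + C₂x)e^x
Repeated root r = 1
Applying ICs: C₁ = 4, C₂ = -8
Particular solution: y = (4 - 8x)e^x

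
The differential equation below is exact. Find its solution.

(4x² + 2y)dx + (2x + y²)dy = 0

Verify exactness: ∂M/∂y = ∂N/∂x ✓
Find F(x,y) such that ∂F/∂x = M, ∂F/∂y = N
Solution: 4x³/3 + 2xy + y³/3 = C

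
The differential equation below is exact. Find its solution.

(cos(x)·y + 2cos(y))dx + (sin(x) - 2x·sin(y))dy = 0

Verify exactness: ∂M/∂y = ∂N/∂x ✓
Find F(x,y) such that ∂F/∂x = M, ∂F/∂y = N
Solution: sin(x)·y + 2x·cos(y) = C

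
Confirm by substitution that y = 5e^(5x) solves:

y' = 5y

Verification:
y = 5e^(5x)
y' = 25e^(5x)
5y = 25e^(5x)
y' = 5y ✓

Yes, it is a solution.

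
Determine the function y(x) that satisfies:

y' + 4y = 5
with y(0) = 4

General solution: y = 5/4 + Ce^(-4x)
Applying y(0) = 4: C = 4 - 5/4 = 11/4
Particular solution: y = 5/4 + (11/4)e^(-4x)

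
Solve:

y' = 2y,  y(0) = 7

General solution: y = Ce^(2x)
Applying IC y(0) = 7:
Particular solution: y = 7e^(2x)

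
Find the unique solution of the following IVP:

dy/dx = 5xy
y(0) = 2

General solution: y = Ce^(5x²/2)
Applying IC y(0) = 2:
Particular solution: y = 2e^(5x²/2)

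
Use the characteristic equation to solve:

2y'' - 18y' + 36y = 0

Characteristic equation: 2r² - 18r + 36 = 0
Divide by 2: r² - 9r + 18 = 0
Roots: r = 6, 3 (distinct real)
General solution: y = C₁e^(6x) + C₂e^(3x)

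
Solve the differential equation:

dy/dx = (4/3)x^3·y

Separating variables and integrating:
ln|y| = x^4/3 + C

General solution: y = Ce^(x^4/3)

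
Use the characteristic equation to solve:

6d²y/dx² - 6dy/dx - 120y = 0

Characteristic equation: 6r² - 6r - 120 = 0
Divide by 6: r² - r - 20 = 0
Roots: r = 5, -4 (distinct real)
General solution: y = C₁e^(5x) + C₂e^(-4x)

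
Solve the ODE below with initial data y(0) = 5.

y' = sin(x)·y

General solution: y = Ce^(-cos(x))
Applying IC y(0) = 5:
Particular solution: y = 5e^(1-cos(x))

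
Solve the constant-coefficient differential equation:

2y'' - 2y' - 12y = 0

Characteristic equation: 2r² - 2r - 12 = 0
Divide by 2: r² - r - 6 = 0
Roots: r = 3, -2 (distinct real)
General solution: y = C₁e^(3x) + C₂e^(-2x)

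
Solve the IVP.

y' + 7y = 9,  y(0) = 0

General solution: y = 9/7 + Ce^(-7x)
Applying y(0) = 0: C = 0 - 9/7 = -9/7
Particular solution: y = 9/7 - (9/7)e^(-7x)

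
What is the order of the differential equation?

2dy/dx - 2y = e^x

The order is 1 (highest derivative is of order 1).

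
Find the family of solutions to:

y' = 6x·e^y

Separating variables and integrating:
-e^(-y) = 3x² + C

General solution: y = -ln(C - 3x²)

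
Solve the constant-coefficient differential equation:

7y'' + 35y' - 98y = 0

Characteristic equation: 7r² + 35r - 98 = 0
Divide by 7: r² + 5r - 14 = 0
Roots: r = 2, -7 (distinct real)
General solution: y = C₁e^(2x) + C₂e^(-7x)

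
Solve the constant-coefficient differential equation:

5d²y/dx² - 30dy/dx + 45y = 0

Characteristic equation: 5r² - 30r + 45 = 0
Divide by 5: r² - 6r + 9 = 0
Factored: (r - 3)² = 0
Repeated root: r = 3
General solution: y = (C₁ + C₂x)e^(3x)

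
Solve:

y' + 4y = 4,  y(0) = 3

General solution: y = 1 + Ce^(-4x)
Applying y(0) = 3: C = 3 - 1 = 2
Particular solution: y = 1 + 2e^(-4x)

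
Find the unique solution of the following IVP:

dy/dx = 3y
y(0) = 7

General solution: y = Ce^(3x)
Applying IC y(0) = 7:
Particular solution: y = 7e^(3x)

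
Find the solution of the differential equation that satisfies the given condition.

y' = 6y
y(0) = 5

General solution: y = Ce^(6x)
Applying IC y(0) = 5:
Particular solution: y = 5e^(6x)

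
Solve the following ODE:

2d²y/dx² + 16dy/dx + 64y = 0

Characteristic equation: 2r² + 16r + 64 = 0
Divide by 2: r² + 8r + 32 = 0
Roots: r = -4 ± 4i (complex conjugates)
General solution: y = e^(-4x)(C₁cos(4x) + C₂sin(4x))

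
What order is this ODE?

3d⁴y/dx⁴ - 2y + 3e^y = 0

The order is 4 (highest derivative is of order 4).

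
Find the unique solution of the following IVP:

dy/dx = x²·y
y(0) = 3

General solution: y = Ce^(x³/3)
Applying IC y(0) = 3:
Particular solution: y = 3e^(x³/3)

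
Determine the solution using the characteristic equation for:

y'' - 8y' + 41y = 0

Characteristic equation: r² - 8r + 41 = 0
Roots: r = 4 ± 5i (complex conjugates)
General solution: y = e^(4x)(C₁cos(5x) + C₂sin(5x))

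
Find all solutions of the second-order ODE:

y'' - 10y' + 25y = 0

Characteristic equation: r² - 10r + 25 = 0
Factored: (r - 5)² = 0
Repeated root: r = 5
General solution: y = (C₁ + C₂x)e^(5x)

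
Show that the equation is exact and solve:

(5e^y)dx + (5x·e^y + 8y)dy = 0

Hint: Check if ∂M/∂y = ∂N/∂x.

Verify exactness: ∂M/∂y = ∂N/∂x ✓
Find F(x,y) such that ∂F/∂x = M, ∂F/∂y = N
Solution: 5x·e^y + 4y² = C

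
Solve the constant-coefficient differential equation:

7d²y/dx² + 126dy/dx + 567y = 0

Characteristic equation: 7r² + 126r + 567 = 0
Divide by 7: r² + 18r + 81 = 0
Factored: (r + 9)² = 0
Repeated root: r = -9
General solution: y = (C₁ + C₂x)e^(-9x)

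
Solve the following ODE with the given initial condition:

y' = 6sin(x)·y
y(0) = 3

General solution: y = Ce^(-6cos(x))
Applying IC y(0) = 3:
Particular solution: y = 3e^(6(1-cos(x)))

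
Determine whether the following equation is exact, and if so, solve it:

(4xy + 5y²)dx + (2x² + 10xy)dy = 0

Verify exactness: ∂M/∂y = ∂N/∂x ✓
Find F(x,y) such that ∂F/∂x = M, ∂F/∂y = N
Solution: 2x²y + 5xy² = C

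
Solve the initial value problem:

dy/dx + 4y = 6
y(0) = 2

General solution: y = 3/2 + Ce^(-4x)
Applying y(0) = 2: C = 2 - 3/2 = 1/2
Particular solution: y = 3/2 + (1/2)e^(-4x)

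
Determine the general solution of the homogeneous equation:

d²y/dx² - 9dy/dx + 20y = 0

Characteristic equation: r² - 9r + 20 = 0
Roots: r = 4, 5 (distinct real)
General solution: y = C₁e^(4x) + C₂e^(5x)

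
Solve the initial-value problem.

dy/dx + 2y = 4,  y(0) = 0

General solution: y = 2 + Ce^(-2x)
Applying y(0) = 0: C = 0 - 2 = -2
Particular solution: y = 2 - 2e^(-2x)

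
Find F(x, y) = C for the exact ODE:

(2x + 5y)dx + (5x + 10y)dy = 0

Verify exactness: ∂M/∂y = ∂N/∂x ✓
Find F(x,y) such that ∂F/∂x = M, ∂F/∂y = N
Solution: x² + 5xy + 5y² = C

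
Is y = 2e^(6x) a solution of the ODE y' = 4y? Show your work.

Verification:
y = 2e^(6x)
y' = 12e^(6x)
But 4y = 8e^(6x)
y' ≠ 4y — the derivative does not match

No, it is not a solution.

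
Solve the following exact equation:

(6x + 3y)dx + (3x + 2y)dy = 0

Verify exactness: ∂M/∂y = ∂N/∂x ✓
Find F(x,y) such that ∂F/∂x = M, ∂F/∂y = N
Solution: 3x² + 3xy + y² = C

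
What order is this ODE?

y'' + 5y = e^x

The order is 2 (highest derivative is of order 2).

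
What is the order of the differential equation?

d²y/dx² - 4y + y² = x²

The order is 2 (highest derivative is of order 2).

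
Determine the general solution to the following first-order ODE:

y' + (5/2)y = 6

Using integrating factor method:

General solution: y = 12/5 + Ce^(-5x/2)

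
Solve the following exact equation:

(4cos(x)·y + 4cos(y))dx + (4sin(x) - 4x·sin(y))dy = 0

Verify exactness: ∂M/∂y = ∂N/∂x ✓
Find F(x,y) such that ∂F/∂x = M, ∂F/∂y = N
Solution: 4sin(x)·y + 4x·cos(y) = C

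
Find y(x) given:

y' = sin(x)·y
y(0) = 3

General solution: y = Ce^(-cos(x))
Applying IC y(0) = 3:
Particular solution: y = 3e^(1-cos(x))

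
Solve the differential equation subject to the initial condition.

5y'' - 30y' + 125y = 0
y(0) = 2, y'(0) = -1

General solution: y = e^(3x)(C₁cos(4x) + C₂sin(4x))
Complex roots r = 3 ± 4i
Applying ICs: C₁ = 2, C₂ = -7/4
Particular solution: y = e^(3x)(2cos(4x) - (7/4)sin(4x))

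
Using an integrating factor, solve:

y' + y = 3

Using integrating factor method:

General solution: y = 3 + Ce^(-x)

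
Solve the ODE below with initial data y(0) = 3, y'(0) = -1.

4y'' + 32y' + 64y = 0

General solution: y = (C₁ + C₂x)e^(-4x)
Repeated root r = -4
Applying ICs: C₁ = 3, C₂ = 11
Particular solution: y = (3 + 11x)e^(-4x)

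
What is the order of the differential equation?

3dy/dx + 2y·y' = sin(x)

The order is 1 (highest derivative is of order 1).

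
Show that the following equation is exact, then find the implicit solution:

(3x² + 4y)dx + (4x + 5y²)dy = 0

Verify exactness: ∂M/∂y = ∂N/∂x ✓
Find F(x,y) such that ∂F/∂x = M, ∂F/∂y = N
Solution: x³ + 4xy + 5y³/3 = C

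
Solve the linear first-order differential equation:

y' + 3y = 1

Using integrating factor method:

General solution: y = 1/3 + Ce^(-3x)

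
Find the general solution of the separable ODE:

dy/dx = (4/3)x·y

Separating variables and integrating:
ln|y| = 2x^2/3 + C

General solution: y = Ce^(2x^2/3)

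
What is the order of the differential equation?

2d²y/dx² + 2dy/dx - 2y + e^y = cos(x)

The order is 2 (highest derivative is of order 2).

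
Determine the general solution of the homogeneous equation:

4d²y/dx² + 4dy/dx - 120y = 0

Characteristic equation: 4r² + 4r - 120 = 0
Divide by 4: r² + r - 30 = 0
Roots: r = 5, -6 (distinct real)
General solution: y = C₁e^(5x) + C₂e^(-6x)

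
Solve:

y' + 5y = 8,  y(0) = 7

General solution: y = 8/5 + Ce^(-5x)
Applying y(0) = 7: C = 7 - 8/5 = 27/5
Particular solution: y = 8/5 + (27/5)e^(-5x)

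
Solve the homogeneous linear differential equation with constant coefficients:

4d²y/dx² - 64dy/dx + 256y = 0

Characteristic equation: 4r² - 64r + 256 = 0
Divide by 4: r² - 16r + 64 = 0
Factored: (r - 8)² = 0
Repeated root: r = 8
General solution: y = (C₁ + C₂x)e^(8x)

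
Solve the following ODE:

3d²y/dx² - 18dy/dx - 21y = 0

Characteristic equation: 3r² - 18r - 21 = 0
Divide by 3: r² - 6r - 7 = 0
Roots: r = 7, -1 (distinct real)
General solution: y = C₁e^(7x) + C₂e^(-x)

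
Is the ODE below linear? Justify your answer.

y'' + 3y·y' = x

No. Nonlinear (product y·y')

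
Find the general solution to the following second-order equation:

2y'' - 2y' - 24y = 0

Characteristic equation: 2r² - 2r - 24 = 0
Divide by 2: r² - r - 12 = 0
Roots: r = 4, -3 (distinct real)
General solution: y = C₁e^(4x) + C₂e^(-3x)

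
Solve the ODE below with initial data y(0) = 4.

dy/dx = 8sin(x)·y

General solution: y = Ce^(-8cos(x))
Applying IC y(0) = 4:
Particular solution: y = 4e^(8(1-cos(x)))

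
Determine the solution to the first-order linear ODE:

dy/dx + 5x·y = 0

Using integrating factor method:

General solution: y = Ce^(-5x^2/2)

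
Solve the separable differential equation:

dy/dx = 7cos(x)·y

Separating variables and integrating:
ln|y| = 7sin(x) + C

General solution: y = Ce^(7sin(x))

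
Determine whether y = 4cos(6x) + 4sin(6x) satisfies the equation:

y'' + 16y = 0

Verification:
y'' = -144cos(6x) - 144sin(6x)
y'' + 16y ≠ 0 (frequency mismatch: got 36 instead of 16)

No, it is not a solution.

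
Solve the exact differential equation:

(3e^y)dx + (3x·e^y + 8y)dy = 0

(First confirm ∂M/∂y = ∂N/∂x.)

Verify exactness: ∂M/∂y = ∂N/∂x ✓
Find F(x,y) such that ∂F/∂x = M, ∂F/∂y = N
Solution: 3x·e^y + 4y² = C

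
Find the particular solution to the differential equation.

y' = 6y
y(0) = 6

General solution: y = Ce^(6x)
Applying IC y(0) = 6:
Particular solution: y = 6e^(6x)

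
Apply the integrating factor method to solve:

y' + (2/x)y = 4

Using integrating factor method:

General solution: y = (4/3)x + Cx^(-2)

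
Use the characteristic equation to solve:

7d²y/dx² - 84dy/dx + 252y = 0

Characteristic equation: 7r² - 84r + 252 = 0
Divide by 7: r² - 12r + 36 = 0
Factored: (r - 6)² = 0
Repeated root: r = 6
General solution: y = (C₁ + C₂x)e^(6x)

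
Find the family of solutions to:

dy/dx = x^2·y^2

Separating variables and integrating:
-1/y = x^3/3 + C

General solution: y^-1 = (-1/3)x^3 + C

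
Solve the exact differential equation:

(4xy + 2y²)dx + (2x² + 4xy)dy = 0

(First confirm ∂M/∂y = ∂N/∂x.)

Verify exactness: ∂M/∂y = ∂N/∂x ✓
Find F(x,y) such that ∂F/∂x = M, ∂F/∂y = N
Solution: 2x²y + 2xy² = C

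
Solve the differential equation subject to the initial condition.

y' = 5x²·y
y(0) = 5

General solution: y = Ce^(5x³/3)
Applying IC y(0) = 5:
Particular solution: y = 5e^(5x³/3)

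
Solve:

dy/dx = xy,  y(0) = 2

General solution: y = Ce^(x²/2)
Applying IC y(0) = 2:
Particular solution: y = 2e^(x²/2)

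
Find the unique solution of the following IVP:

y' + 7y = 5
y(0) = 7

General solution: y = 5/7 + Ce^(-7x)
Applying y(0) = 7: C = 7 - 5/7 = 44/7
Particular solution: y = 5/7 + (44/7)e^(-7x)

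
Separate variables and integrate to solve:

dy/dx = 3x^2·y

Separating variables and integrating:
ln|y| = x^3 + C

General solution: y = Ce^(x^3)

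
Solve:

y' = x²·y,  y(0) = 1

General solution: y = Ce^(x³/3)
Applying IC y(0) = 1:
Particular solution: y = e^(x³/3)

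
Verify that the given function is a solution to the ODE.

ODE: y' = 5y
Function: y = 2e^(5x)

Verification:
y = 2e^(5x)
y' = 10e^(5x)
5y = 10e^(5x)
y' = 5y ✓

Yes, it is a solution.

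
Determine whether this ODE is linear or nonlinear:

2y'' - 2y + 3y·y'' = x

Nonlinear (y·y'' term)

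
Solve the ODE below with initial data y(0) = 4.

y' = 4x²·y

General solution: y = Ce^(4x³/3)
Applying IC y(0) = 4:
Particular solution: y = 4e^(4x³/3)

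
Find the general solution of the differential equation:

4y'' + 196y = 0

Characteristic equation: 4r² + 196 = 0
Divide by 4: r² + 49 = 0
Roots: r = ±7i (complex conjugates)
General solution: y = C₁cos(7x) + C₂sin(7x)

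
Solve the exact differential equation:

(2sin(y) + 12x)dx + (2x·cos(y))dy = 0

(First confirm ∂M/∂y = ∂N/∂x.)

Verify exactness: ∂M/∂y = ∂N/∂x ✓
Find F(x,y) such that ∂F/∂x = M, ∂F/∂y = N
Solution: 2x·sin(y) + 6x² = C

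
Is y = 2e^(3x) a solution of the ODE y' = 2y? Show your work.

Verification:
y = 2e^(3x)
y' = 6e^(3x)
But 2y = 4e^(3x)
y' ≠ 2y — the derivative does not match

No, it is not a solution.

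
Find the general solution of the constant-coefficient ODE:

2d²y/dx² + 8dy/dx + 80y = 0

Characteristic equation: 2r² + 8r + 80 = 0
Divide by 2: r² + 4r + 40 = 0
Roots: r = -2 ± 6i (complex conjugates)
General solution: y = e^(-2x)(C₁cos(6x) + C₂sin(6x))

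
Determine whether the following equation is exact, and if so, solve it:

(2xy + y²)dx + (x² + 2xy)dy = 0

Verify exactness: ∂M/∂y = ∂N/∂x ✓
Find F(x,y) such that ∂F/∂x = M, ∂F/∂y = N
Solution: x²y + xy² = C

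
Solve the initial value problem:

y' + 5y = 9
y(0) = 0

General solution: y = 9/5 + Ce^(-5x)
Applying y(0) = 0: C = 0 - 9/5 = -9/5
Particular solution: y = 9/5 - (9/5)e^(-5x)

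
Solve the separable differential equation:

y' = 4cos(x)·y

Separating variables and integrating:
ln|y| = 4sin(x) + C

General solution: y = Ce^(4sin(x))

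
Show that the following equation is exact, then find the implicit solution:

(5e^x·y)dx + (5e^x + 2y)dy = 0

Verify exactness: ∂M/∂y = ∂N/∂x ✓
Find F(x,y) such that ∂F/∂x = M, ∂F/∂y = N
Solution: 5e^x·y + y² = C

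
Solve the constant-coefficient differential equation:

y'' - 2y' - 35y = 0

Characteristic equation: r² - 2r - 35 = 0
Roots: r = 7, -5 (distinct real)
General solution: y = C₁e^(7x) + C₂e^(-5x)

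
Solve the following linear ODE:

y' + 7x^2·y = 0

Using integrating factor method:

General solution: y = Ce^(-7x^3/3)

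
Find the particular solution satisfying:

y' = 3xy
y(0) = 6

General solution: y = Ce^(3x²/2)
Applying IC y(0) = 6:
Particular solution: y = 6e^(3x²/2)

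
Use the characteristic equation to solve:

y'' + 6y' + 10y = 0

Characteristic equation: r² + 6r + 10 = 0
Roots: r = -3 ± i (complex conjugates)
General solution: y = e^(-3x)(C₁cos(x) + C₂sin(x))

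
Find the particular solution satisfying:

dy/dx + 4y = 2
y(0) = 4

General solution: y = 1/2 + Ce^(-4x)
Applying y(0) = 4: C = 4 - 1/2 = 7/2
Particular solution: y = 1/2 + (7/2)e^(-4x)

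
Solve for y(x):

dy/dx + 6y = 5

Using integrating factor method:

General solution: y = 5/6 + Ce^(-6x)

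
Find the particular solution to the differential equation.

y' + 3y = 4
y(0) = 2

General solution: y = 4/3 + Ce^(-3x)
Applying y(0) = 2: C = 2 - 4/3 = 2/3
Particular solution: y = 4/3 + (2/3)e^(-3x)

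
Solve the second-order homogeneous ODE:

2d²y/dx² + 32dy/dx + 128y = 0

Characteristic equation: 2r² + 32r + 128 = 0
Divide by 2: r² + 16r + 64 = 0
Factored: (r + 8)² = 0
Repeated root: r = -8
General solution: y = (C₁ + C₂x)e^(-8x)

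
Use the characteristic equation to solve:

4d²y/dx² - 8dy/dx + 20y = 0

Characteristic equation: 4r² - 8r + 20 = 0
Divide by 4: r² - 2r + 5 = 0
Roots: r = 1 ± 2i (complex conjugates)
General solution: y = e^x(C₁cos(2x) + C₂sin(2x))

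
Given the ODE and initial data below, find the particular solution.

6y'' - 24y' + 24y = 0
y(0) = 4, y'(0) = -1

General solution: y = (C₁ + C₂x)e^(2x)
Repeated root r = 2
Applying ICs: C₁ = 4, C₂ = -9
Particular solution: y = (4 - 9x)e^(2x)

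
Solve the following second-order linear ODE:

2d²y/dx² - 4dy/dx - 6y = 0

Characteristic equation: 2r² - 4r - 6 = 0
Divide by 2: r² - 2r - 3 = 0
Roots: r = 3, -1 (distinct real)
General solution: y = C₁e^(3x) + C₂e^(-x)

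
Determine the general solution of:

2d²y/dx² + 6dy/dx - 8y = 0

Characteristic equation: 2r² + 6r - 8 = 0
Divide by 2: r² + 3r - 4 = 0
Roots: r = 1, -4 (distinct real)
General solution: y = C₁e^x + C₂e^(-4x)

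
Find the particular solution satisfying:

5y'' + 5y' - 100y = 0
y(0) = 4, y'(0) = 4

General solution: y = C₁e^(4x) + C₂e^(-5x)
Applying ICs: C₁ = 8/3, C₂ = 4/3
Particular solution: y = (8/3)e^(4x) + (4/3)e^(-5x)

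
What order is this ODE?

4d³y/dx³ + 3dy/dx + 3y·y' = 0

The order is 3 (highest derivative is of order 3).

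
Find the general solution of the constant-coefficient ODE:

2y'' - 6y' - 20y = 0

Characteristic equation: 2r² - 6r - 20 = 0
Divide by 2: r² - 3r - 10 = 0
Roots: r = 5, -2 (distinct real)
General solution: y = C₁e^(5x) + C₂e^(-2x)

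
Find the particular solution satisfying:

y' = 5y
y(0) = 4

General solution: y = Ce^(5x)
Applying IC y(0) = 4:
Particular solution: y = 4e^(5x)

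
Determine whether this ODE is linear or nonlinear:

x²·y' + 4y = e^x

Linear (y and its derivatives appear to the first power only, no products of y terms)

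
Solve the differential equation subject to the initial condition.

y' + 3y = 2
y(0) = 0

General solution: y = 2/3 + Ce^(-3x)
Applying y(0) = 0: C = 0 - 2/3 = -2/3
Particular solution: y = 2/3 - (2/3)e^(-3x)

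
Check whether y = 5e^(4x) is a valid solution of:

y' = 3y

Verification:
y = 5e^(4x)
y' = 20e^(4x)
But 3y = 15e^(4x)
y' ≠ 3y — the derivative does not match

No, it is not a solution.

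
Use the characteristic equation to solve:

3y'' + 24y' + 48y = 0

Characteristic equation: 3r² + 24r + 48 = 0
Divide by 3: r² + 8r + 16 = 0
Factored: (r + 4)² = 0
Repeated root: r = -4
General solution: y = (C₁ + C₂x)e^(-4x)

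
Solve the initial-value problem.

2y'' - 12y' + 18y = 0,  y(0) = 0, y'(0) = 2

General solution: y = (C₁ + C₂x)e^(3x)
Repeated root r = 3
Applying ICs: C₁ = 0, C₂ = 2
Particular solution: y = 2xe^(3x)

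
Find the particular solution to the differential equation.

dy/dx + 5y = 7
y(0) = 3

General solution: y = 7/5 + Ce^(-5x)
Applying y(0) = 3: C = 3 - 7/5 = 8/5
Particular solution: y = 7/5 + (8/5)e^(-5x)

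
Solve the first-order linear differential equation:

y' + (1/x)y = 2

Using integrating factor method:

General solution: y = x + C/x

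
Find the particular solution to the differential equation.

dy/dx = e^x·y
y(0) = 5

General solution: y = Ce^(e^x)
Applying IC y(0) = 5:
Particular solution: y = 5e^(e^x - 1)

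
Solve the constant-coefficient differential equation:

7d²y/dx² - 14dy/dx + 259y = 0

Characteristic equation: 7r² - 14r + 259 = 0
Divide by 7: r² - 2r + 37 = 0
Roots: r = 1 ± 6i (complex conjugates)
General solution: y = e^x(C₁cos(6x) + C₂sin(6x))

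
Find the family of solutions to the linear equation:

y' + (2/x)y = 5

Using integrating factor method:

General solution: y = (5/3)x + Cx^(-2)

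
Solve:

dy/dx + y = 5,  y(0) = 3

General solution: y = 5 + Ce^(-x)
Applying y(0) = 3: C = 3 - 5 = -2
Particular solution: y = 5 - 2e^(-x)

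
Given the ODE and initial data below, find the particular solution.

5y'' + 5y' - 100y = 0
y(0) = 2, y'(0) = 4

General solution: y = C₁e^(4x) + C₂e^(-5x)
Applying ICs: C₁ = 14/9, C₂ = 4/9
Particular solution: y = (14/9)e^(4x) + (4/9)e^(-5x)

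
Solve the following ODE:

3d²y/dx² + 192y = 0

Characteristic equation: 3r² + 192 = 0
Divide by 3: r² + 64 = 0
Roots: r = ±8i (complex conjugates)
General solution: y = C₁cos(8x) + C₂sin(8x)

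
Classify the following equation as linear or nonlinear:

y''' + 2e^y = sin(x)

Nonlinear (e^y is nonlinear in y)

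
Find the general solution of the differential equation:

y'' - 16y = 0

Characteristic equation: r² - 16 = 0
Roots: r = 4, -4 (distinct real)
General solution: y = C₁e^(4x) + C₂e^(-4x)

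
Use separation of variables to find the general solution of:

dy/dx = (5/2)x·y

Separating variables and integrating:
ln|y| = 5x^2/4 + C

General solution: y = Ce^(5x^2/4)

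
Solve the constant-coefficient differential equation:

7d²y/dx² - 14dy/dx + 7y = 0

Characteristic equation: 7r² - 14r + 7 = 0
Divide by 7: r² - 2r + 1 = 0
Factored: (r - 1)² = 0
Repeated root: r = 1
General solution: y = (C₁ + C₂x)e^x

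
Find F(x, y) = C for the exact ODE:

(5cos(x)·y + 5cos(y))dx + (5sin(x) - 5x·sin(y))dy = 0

Verify exactness: ∂M/∂y = ∂N/∂x ✓
Find F(x,y) such that ∂F/∂x = M, ∂F/∂y = N
Solution: 5sin(x)·y + 5x·cos(y) = C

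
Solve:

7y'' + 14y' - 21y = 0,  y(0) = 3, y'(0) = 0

General solution: y = C₁e^x + C₂e^(-3x)
Applying ICs: C₁ = 9/4, C₂ = 3/4
Particular solution: y = (9/4)e^x + (3/4)e^(-3x)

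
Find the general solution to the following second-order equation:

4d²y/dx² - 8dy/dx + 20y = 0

Characteristic equation: 4r² - 8r + 20 = 0
Divide by 4: r² - 2r + 5 = 0
Roots: r = 1 ± 2i (complex conjugates)
General solution: y = e^x(C₁cos(2x) + C₂sin(2x))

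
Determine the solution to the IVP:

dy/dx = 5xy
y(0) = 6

General solution: y = Ce^(5x²/2)
Applying IC y(0) = 6:
Particular solution: y = 6e^(5x²/2)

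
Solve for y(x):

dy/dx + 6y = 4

Using integrating factor method:

General solution: y = 2/3 + Ce^(-6x)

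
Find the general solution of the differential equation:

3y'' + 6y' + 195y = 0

Characteristic equation: 3r² + 6r + 195 = 0
Divide by 3: r² + 2r + 65 = 0
Roots: r = -1 ± 8i (complex conjugates)
General solution: y = e^(-x)(C₁cos(8x) + C₂sin(8x))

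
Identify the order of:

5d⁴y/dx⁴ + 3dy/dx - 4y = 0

The order is 4 (highest derivative is of order 4).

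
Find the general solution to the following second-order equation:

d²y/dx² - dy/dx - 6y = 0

Characteristic equation: r² - r - 6 = 0
Roots: r = 3, -2 (distinct real)
General solution: y = C₁e^(3x) + C₂e^(-2x)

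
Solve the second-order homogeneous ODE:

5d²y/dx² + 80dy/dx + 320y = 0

Characteristic equation: 5r² + 80r + 320 = 0
Divide by 5: r² + 16r + 64 = 0
Factored: (r + 8)² = 0
Repeated root: r = -8
General solution: y = (C₁ + C₂x)e^(-8x)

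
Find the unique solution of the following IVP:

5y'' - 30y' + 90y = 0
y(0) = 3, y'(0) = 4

General solution: y = e^(3x)(C₁cos(3x) + C₂sin(3x))
Complex roots r = 3 ± 3i
Applying ICs: C₁ = 3, C₂ = -5/3
Particular solution: y = e^(3x)(3cos(3x) - (5/3)sin(3x))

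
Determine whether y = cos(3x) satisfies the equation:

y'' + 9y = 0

Verification:
y'' = -9cos(3x)
y'' + 9y = 0 ✓

Yes, it is a solution.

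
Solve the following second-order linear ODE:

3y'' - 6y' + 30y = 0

Characteristic equation: 3r² - 6r + 30 = 0
Divide by 3: r² - 2r + 10 = 0
Roots: r = 1 ± 3i (complex conjugates)
General solution: y = e^x(C₁cos(3x) + C₂sin(3x))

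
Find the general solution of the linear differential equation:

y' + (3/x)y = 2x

Using integrating factor method:

General solution: y = (2/5)x^2 + Cx^(-3)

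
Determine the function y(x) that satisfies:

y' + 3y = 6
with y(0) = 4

General solution: y = 2 + Ce^(-3x)
Applying y(0) = 4: C = 4 - 2 = 2
Particular solution: y = 2 + 2e^(-3x)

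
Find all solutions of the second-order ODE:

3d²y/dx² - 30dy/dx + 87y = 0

Characteristic equation: 3r² - 30r + 87 = 0
Divide by 3: r² - 10r + 29 = 0
Roots: r = 5 ± 2i (complex conjugates)
General solution: y = e^(5x)(C₁cos(2x) + C₂sin(2x))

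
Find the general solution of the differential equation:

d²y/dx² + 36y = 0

Characteristic equation: r² + 36 = 0
Roots: r = ±6i (complex conjugates)
General solution: y = C₁cos(6x) + C₂sin(6x)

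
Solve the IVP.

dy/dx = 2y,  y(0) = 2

General solution: y = Ce^(2x)
Applying IC y(0) = 2:
Particular solution: y = 2e^(2x)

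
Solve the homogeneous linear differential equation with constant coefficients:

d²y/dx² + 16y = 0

Characteristic equation: r² + 16 = 0
Roots: r = ±4i (complex conjugates)
General solution: y = C₁cos(4x) + C₂sin(4x)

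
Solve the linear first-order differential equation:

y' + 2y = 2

Using integrating factor method:

General solution: y = 1 + Ce^(-2x)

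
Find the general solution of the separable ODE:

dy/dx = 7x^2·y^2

Separating variables and integrating:
-1/y = 7x^3/3 + C

General solution: y^-1 = (-7/3)x^3 + C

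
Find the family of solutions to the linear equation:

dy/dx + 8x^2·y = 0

Using integrating factor method:

General solution: y = Ce^(-8x^3/3)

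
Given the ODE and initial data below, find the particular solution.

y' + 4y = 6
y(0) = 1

General solution: y = 3/2 + Ce^(-4x)
Applying y(0) = 1: C = 1 - 3/2 = -1/2
Particular solution: y = 3/2 - (1/2)e^(-4x)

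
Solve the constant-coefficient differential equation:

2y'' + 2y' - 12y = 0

Characteristic equation: 2r² + 2r - 12 = 0
Divide by 2: r² + r - 6 = 0
Roots: r = 2, -3 (distinct real)
General solution: y = C₁e^(2x) + C₂e^(-3x)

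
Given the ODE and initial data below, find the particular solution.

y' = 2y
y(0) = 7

General solution: y = Ce^(2x)
Applying IC y(0) = 7:
Particular solution: y = 7e^(2x)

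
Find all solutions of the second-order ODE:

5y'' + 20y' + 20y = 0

Characteristic equation: 5r² + 20r + 20 = 0
Divide by 5: r² + 4r + 4 = 0
Factored: (r + 2)² = 0
Repeated root: r = -2
General solution: y = (C₁ + C₂x)e^(-2x)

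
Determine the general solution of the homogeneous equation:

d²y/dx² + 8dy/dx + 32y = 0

Characteristic equation: r² + 8r + 32 = 0
Roots: r = -4 ± 4i (complex conjugates)
General solution: y = e^(-4x)(C₁cos(4x) + C₂sin(4x))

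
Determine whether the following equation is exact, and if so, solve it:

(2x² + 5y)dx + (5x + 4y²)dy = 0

Verify exactness: ∂M/∂y = ∂N/∂x ✓
Find F(x,y) such that ∂F/∂x = M, ∂F/∂y = N
Solution: 2x³/3 + 5xy + 4y³/3 = C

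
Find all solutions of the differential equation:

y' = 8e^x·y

Separating variables and integrating:
ln|y| = 8e^x + C

General solution: y = Ce^(8e^x)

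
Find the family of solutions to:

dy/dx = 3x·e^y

Separating variables and integrating:
-e^(-y) = 3x²/2 + C

General solution: y = -ln(C - 3x²/2)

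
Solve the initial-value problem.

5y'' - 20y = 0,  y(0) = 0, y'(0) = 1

General solution: y = C₁e^(2x) + C₂e^(-2x)
Applying ICs: C₁ = 1/4, C₂ = -1/4
Particular solution: y = (1/4)e^(2x) - (1/4)e^(-2x)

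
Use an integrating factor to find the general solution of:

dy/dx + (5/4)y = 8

Using integrating factor method:

General solution: y = 32/5 + Ce^(-5x/4)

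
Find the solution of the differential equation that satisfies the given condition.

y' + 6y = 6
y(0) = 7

General solution: y = 1 + Ce^(-6x)
Applying y(0) = 7: C = 7 - 1 = 6
Particular solution: y = 1 + 6e^(-6x)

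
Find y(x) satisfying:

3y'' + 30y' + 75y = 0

Characteristic equation: 3r² + 30r + 75 = 0
Divide by 3: r² + 10r + 25 = 0
Factored: (r + 5)² = 0
Repeated root: r = -5
General solution: y = (C₁ + C₂x)e^(-5x)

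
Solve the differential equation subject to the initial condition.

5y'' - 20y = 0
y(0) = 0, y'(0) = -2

General solution: y = C₁e^(2x) + C₂e^(-2x)
Applying ICs: C₁ = -1/2, C₂ = 1/2
Particular solution: y = -(1/2)e^(2x) + (1/2)e^(-2x)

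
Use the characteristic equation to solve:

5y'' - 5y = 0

Characteristic equation: 5r² - 5 = 0
Divide by 5: r² - 1 = 0
Roots: r = 1, -1 (distinct real)
General solution: y = C₁e^x + C₂e^(-x)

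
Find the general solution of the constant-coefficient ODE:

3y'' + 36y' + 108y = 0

Characteristic equation: 3r² + 36r + 108 = 0
Divide by 3: r² + 12r + 36 = 0
Factored: (r + 6)² = 0
Repeated root: r = -6
General solution: y = (C₁ + C₂x)e^(-6x)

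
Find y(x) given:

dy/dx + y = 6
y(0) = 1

General solution: y = 6 + Ce^(-x)
Applying y(0) = 1: C = 1 - 6 = -5
Particular solution: y = 6 - 5e^(-x)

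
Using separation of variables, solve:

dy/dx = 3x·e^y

Separating variables and integrating:
-e^(-y) = 3x²/2 + C

General solution: y = -ln(C - 3x²/2)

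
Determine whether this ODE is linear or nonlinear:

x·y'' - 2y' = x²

Linear (y and its derivatives appear to the first power only, no products of y terms)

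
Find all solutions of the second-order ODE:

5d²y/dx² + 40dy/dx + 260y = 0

Characteristic equation: 5r² + 40r + 260 = 0
Divide by 5: r² + 8r + 52 = 0
Roots: r = -4 ± 6i (complex conjugates)
General solution: y = e^(-4x)(C₁cos(6x) + C₂sin(6x))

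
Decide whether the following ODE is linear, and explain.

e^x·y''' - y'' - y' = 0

Linear (y and its derivatives appear to the first power only, no products of y terms)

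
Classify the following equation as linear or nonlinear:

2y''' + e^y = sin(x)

Nonlinear (e^y is nonlinear in y)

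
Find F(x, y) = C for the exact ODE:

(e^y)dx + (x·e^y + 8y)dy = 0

Verify exactness: ∂M/∂y = ∂N/∂x ✓
Find F(x,y) such that ∂F/∂x = M, ∂F/∂y = N
Solution: x·e^y + 4y² = C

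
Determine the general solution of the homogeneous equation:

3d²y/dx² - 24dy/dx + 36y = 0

Characteristic equation: 3r² - 24r + 36 = 0
Divide by 3: r² - 8r + 12 = 0
Roots: r = 6, 2 (distinct real)
General solution: y = C₁e^(6x) + C₂e^(2x)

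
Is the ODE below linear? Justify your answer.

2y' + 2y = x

Yes. Linear (y and its derivatives appear to the first power only, no products of y terms)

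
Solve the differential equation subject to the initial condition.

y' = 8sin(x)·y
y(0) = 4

General solution: y = Ce^(-8cos(x))
Applying IC y(0) = 4:
Particular solution: y = 4e^(8(1-cos(x)))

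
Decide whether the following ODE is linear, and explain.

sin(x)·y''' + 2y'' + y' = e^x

Linear (y and its derivatives appear to the first power only, no products of y terms)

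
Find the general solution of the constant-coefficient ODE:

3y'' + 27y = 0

Characteristic equation: 3r² + 27 = 0
Divide by 3: r² + 9 = 0
Roots: r = ±3i (complex conjugates)
General solution: y = C₁cos(3x) + C₂sin(3x)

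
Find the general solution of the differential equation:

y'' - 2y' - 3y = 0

Characteristic equation: r² - 2r - 3 = 0
Roots: r = 3, -1 (distinct real)
General solution: y = C₁e^(3x) + C₂e^(-x)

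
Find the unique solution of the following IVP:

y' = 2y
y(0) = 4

General solution: y = Ce^(2x)
Applying IC y(0) = 4:
Particular solution: y = 4e^(2x)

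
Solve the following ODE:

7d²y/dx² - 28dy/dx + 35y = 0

Characteristic equation: 7r² - 28r + 35 = 0
Divide by 7: r² - 4r + 5 = 0
Roots: r = 2 ± i (complex conjugates)
General solution: y = e^(2x)(C₁cos(x) + C₂sin(x))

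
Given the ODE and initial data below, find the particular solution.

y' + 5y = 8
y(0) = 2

General solution: y = 8/5 + Ce^(-5x)
Applying y(0) = 2: C = 2 - 8/5 = 2/5
Particular solution: y = 8/5 + (2/5)e^(-5x)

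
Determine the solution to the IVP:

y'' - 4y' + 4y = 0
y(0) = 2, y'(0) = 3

General solution: y = (C₁ + C₂x)e^(2x)
Repeated root r = 2
Applying ICs: C₁ = 2, C₂ = -1
Particular solution: y = (2 - x)e^(2x)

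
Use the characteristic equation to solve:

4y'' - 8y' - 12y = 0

Characteristic equation: 4r² - 8r - 12 = 0
Divide by 4: r² - 2r - 3 = 0
Roots: r = 3, -1 (distinct real)
General solution: y = C₁e^(3x) + C₂e^(-x)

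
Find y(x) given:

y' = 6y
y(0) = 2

General solution: y = Ce^(6x)
Applying IC y(0) = 2:
Particular solution: y = 2e^(6x)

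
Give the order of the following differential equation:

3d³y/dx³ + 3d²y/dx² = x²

The order is 3 (highest derivative is of order 3).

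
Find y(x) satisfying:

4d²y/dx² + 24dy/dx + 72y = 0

Characteristic equation: 4r² + 24r + 72 = 0
Divide by 4: r² + 6r + 18 = 0
Roots: r = -3 ± 3i (complex conjugates)
General solution: y = e^(-3x)(C₁cos(3x) + C₂sin(3x))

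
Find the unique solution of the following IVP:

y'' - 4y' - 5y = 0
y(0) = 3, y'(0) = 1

General solution: y = C₁e^(5x) + C₂e^(-x)
Applying ICs: C₁ = 2/3, C₂ = 7/3
Particular solution: y = (2/3)e^(5x) + (7/3)e^(-x)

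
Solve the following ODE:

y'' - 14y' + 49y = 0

Characteristic equation: r² - 14r + 49 = 0
Factored: (r - 7)² = 0
Repeated root: r = 7
General solution: y = (C₁ + C₂x)e^(7x)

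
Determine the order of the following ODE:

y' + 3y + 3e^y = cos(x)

The order is 1 (highest derivative is of order 1).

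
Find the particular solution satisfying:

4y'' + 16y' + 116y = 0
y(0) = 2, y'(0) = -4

General solution: y = e^(-2x)(C₁cos(5x) + C₂sin(5x))
Complex roots r = -2 ± 5i
Applying ICs: C₁ = 2, C₂ = 0
Particular solution: y = e^(-2x)(2cos(5x))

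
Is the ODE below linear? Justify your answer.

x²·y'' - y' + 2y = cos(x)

Yes. Linear (y and its derivatives appear to the first power only, no products of y terms)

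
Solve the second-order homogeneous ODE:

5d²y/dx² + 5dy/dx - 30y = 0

Characteristic equation: 5r² + 5r - 30 = 0
Divide by 5: r² + r - 6 = 0
Roots: r = 2, -3 (distinct real)
General solution: y = C₁e^(2x) + C₂e^(-3x)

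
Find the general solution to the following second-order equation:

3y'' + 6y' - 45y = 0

Characteristic equation: 3r² + 6r - 45 = 0
Divide by 3: r² + 2r - 15 = 0
Roots: r = 3, -5 (distinct real)
General solution: y = C₁e^(3x) + C₂e^(-5x)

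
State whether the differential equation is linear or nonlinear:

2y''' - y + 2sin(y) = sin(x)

Nonlinear (sin(y) is nonlinear in y)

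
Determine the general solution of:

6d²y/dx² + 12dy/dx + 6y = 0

Characteristic equation: 6r² + 12r + 6 = 0
Divide by 6: r² + 2r + 1 = 0
Factored: (r + 1)² = 0
Repeated root: r = -1
General solution: y = (C₁ + C₂x)e^(-x)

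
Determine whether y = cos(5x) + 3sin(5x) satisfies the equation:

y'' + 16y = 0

Verification:
y'' = -25cos(5x) - 75sin(5x)
y'' + 16y ≠ 0 (frequency mismatch: got 25 instead of 16)

No, it is not a solution.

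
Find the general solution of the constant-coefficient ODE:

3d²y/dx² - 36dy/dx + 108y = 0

Characteristic equation: 3r² - 36r + 108 = 0
Divide by 3: r² - 12r + 36 = 0
Factored: (r - 6)² = 0
Repeated root: r = 6
General solution: y = (C₁ + C₂x)e^(6x)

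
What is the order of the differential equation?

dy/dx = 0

The order is 1 (highest derivative is of order 1).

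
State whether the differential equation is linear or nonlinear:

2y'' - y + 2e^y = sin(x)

Nonlinear (e^y is nonlinear in y)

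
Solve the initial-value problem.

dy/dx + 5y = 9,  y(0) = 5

General solution: y = 9/5 + Ce^(-5x)
Applying y(0) = 5: C = 5 - 9/5 = 16/5
Particular solution: y = 9/5 + (16/5)e^(-5x)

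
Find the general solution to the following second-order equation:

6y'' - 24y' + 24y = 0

Characteristic equation: 6r² - 24r + 24 = 0
Divide by 6: r² - 4r + 4 = 0
Factored: (r - 2)² = 0
Repeated root: r = 2
General solution: y = (C₁ + C₂x)e^(2x)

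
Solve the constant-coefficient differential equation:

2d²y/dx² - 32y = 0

Characteristic equation: 2r² - 32 = 0
Divide by 2: r² - 16 = 0
Roots: r = 4, -4 (distinct real)
General solution: y = C₁e^(4x) + C₂e^(-4x)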